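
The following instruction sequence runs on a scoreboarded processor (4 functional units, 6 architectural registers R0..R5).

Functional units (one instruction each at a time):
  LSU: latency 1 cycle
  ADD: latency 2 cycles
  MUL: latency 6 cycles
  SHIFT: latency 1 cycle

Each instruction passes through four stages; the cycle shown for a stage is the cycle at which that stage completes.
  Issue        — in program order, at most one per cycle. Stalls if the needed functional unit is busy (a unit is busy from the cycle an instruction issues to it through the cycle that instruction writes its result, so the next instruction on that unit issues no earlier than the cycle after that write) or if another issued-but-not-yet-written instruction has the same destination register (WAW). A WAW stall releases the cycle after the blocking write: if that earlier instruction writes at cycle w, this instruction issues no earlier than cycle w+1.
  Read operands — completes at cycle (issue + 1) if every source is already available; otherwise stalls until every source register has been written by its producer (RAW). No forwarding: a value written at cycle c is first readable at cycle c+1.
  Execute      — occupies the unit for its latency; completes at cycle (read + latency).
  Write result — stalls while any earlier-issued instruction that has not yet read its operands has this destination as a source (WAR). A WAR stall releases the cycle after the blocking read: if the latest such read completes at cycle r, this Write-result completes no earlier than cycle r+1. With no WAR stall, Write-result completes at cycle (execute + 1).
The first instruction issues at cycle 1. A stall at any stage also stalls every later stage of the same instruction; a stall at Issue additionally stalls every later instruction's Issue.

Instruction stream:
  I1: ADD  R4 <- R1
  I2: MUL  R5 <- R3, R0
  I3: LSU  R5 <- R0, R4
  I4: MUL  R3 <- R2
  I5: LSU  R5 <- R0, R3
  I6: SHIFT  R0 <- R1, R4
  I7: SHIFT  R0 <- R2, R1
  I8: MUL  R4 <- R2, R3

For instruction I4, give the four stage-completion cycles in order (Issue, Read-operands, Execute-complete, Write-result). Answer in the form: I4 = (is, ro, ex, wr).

I4 = (12, 13, 19, 20)

cycle 1: I1→ADD
cycle 2: I1 RO · I2→MUL
cycle 3: I2 RO
cycle 4: I1 EX
cycle 5: I1 WR R4
cycle 9: I2 EX
cycle 10: I2 WR R5
cycle 11: I3→LSU
cycle 12: I3 RO · I4→MUL
cycle 13: I3 EX · I4 RO
cycle 14: I3 WR R5
cycle 15: I5→LSU
cycle 16: I6→SHIFT
cycle 17: I6 RO
cycle 18: I6 EX
cycle 19: I4 EX
cycle 20: I4 WR R3
cycle 21: I5 RO
cycle 22: I5 EX · I6 WR R0
cycle 23: I5 WR R5 · I7→SHIFT
cycle 24: I7 RO · I8→MUL
cycle 25: I7 EX · I8 RO
cycle 26: I7 WR R0
cycle 31: I8 EX
cycle 32: I8 WR R4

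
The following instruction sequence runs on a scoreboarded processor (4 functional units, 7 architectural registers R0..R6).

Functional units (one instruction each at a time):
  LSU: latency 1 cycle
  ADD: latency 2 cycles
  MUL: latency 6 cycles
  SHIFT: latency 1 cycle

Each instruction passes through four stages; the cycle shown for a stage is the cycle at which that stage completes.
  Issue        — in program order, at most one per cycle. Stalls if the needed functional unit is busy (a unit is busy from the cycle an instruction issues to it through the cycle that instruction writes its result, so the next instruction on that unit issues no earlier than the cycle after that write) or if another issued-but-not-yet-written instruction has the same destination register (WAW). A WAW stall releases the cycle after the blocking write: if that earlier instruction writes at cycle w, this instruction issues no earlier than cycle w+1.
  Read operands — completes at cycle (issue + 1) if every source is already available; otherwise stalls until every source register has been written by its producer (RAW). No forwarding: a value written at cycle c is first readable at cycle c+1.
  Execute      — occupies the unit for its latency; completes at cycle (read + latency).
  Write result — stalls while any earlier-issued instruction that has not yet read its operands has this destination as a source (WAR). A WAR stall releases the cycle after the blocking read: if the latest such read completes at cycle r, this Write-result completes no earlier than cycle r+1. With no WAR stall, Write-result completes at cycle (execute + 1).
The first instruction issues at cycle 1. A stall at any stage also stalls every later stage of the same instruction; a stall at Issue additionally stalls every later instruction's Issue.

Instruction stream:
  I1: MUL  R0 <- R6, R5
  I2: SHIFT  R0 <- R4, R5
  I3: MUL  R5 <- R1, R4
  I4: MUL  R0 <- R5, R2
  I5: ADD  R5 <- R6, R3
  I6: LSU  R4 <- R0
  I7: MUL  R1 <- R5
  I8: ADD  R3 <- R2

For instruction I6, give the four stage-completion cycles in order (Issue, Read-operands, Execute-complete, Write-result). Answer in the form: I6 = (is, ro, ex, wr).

I6 = (22, 29, 30, 31)

I1  is:1  ro:2  ex:8  wr:9
I2  is:10  ro:11  ex:12  wr:13  — WAW R0: wait I1 write@9
I3  is:11  ro:12  ex:18  wr:19
I4  is:20  ro:21  ex:27  wr:28  — struct: MUL busy until I3 writes@19
I5  is:21  ro:22  ex:24  wr:25
I6  is:22  ro:29  ex:30  wr:31  — RAW R0: wait I4 write@28
I7  is:29  ro:30  ex:36  wr:37  — struct: MUL busy until I4 writes@28
I8  is:30  ro:31  ex:33  wr:34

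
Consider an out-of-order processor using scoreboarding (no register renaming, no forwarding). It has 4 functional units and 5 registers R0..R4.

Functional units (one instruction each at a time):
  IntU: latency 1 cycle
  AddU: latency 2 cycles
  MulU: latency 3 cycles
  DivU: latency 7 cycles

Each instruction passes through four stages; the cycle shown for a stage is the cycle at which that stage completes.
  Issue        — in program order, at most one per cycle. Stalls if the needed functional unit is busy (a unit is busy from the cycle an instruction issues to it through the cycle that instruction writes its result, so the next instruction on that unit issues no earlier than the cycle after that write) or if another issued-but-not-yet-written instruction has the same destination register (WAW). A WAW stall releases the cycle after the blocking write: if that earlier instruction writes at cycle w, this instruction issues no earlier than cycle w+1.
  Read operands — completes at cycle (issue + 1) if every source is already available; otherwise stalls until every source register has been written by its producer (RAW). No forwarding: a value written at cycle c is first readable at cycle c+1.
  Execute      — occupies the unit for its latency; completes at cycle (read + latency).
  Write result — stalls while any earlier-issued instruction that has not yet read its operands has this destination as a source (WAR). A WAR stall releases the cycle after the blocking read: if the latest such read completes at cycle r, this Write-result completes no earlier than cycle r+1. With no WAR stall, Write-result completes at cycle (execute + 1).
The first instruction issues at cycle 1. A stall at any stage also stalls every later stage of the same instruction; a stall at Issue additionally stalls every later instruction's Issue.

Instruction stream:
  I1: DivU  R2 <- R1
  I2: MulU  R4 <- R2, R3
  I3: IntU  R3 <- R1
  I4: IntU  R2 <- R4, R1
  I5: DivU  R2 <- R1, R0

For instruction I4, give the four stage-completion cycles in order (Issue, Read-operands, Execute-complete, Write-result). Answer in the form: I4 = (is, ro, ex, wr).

cycle 1: I1 dispatched to DivU
cycle 2: I1 operands ready | I2 dispatched to MulU
cycle 3: I3 dispatched to IntU
cycle 4: I3 operands ready
cycle 5: I3 complete
cycle 9: I1 complete
cycle 10: R2←I1
cycle 11: I2 operands ready
cycle 12: R3←I3
cycle 13: I4 dispatched to IntU
cycle 14: I2 complete
cycle 15: R4←I2
cycle 16: I4 operands ready
cycle 17: I4 complete
cycle 18: R2←I4
cycle 19: I5 dispatched to DivU
cycle 20: I5 operands ready
cycle 27: I5 complete
cycle 28: R2←I5

I4 = (13, 16, 17, 18)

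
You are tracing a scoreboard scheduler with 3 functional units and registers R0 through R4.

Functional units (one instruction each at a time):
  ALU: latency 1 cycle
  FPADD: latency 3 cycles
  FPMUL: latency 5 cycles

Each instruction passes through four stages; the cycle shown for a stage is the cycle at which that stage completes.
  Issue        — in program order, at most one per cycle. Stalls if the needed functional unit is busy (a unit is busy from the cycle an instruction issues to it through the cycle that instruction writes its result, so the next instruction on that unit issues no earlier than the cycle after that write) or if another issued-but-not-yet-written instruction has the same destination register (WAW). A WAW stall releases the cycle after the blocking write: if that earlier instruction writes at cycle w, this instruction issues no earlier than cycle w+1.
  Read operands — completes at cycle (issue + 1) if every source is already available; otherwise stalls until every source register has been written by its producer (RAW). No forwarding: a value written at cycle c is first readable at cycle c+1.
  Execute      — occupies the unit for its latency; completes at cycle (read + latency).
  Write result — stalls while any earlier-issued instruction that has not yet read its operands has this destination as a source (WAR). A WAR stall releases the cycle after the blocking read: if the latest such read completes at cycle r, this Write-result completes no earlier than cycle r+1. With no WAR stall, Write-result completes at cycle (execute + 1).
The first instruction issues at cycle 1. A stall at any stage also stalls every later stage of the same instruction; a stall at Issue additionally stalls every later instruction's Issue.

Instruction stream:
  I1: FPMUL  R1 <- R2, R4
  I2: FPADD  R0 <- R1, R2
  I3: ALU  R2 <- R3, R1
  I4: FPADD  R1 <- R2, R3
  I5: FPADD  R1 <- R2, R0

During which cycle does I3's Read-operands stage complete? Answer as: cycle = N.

I1 -> (1, 2, 7, 8)
I2 -> (2, 9, 12, 13)  // RAW R1: wait I1 write@8
I3 -> (3, 9, 10, 11)  // RAW R1: wait I1 write@8
I4 -> (14, 15, 18, 19)  // struct: FPADD busy until I2 writes@13
I5 -> (20, 21, 24, 25)  // struct: FPADD busy until I4 writes@19

cycle = 9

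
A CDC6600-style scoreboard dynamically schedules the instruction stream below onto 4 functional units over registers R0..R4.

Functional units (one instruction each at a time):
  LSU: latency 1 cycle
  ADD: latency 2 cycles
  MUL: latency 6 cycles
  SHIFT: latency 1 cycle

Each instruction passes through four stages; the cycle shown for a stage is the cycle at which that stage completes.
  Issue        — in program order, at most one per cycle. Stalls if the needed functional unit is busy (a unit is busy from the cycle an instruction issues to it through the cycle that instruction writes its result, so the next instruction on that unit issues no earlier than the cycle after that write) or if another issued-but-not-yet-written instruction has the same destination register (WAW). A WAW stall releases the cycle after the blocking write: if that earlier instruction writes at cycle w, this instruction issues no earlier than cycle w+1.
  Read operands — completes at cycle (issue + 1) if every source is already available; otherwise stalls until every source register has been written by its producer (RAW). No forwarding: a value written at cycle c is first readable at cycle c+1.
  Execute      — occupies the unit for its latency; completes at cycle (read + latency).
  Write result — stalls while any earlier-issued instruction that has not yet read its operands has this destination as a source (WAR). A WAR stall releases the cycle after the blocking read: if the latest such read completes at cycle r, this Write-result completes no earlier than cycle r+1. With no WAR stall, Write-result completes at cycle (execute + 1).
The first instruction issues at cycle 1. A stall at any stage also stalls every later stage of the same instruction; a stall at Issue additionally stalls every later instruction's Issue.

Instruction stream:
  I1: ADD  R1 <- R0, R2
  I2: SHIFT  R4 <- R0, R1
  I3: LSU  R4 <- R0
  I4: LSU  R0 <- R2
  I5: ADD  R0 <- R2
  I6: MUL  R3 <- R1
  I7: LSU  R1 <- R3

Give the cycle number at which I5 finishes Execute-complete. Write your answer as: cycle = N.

cycle = 20

c1: issue I1 (ADD)
c2: I1 read-ops · issue I2 (SHIFT)
c4: I1 finished on ADD
c5: I1→R1
c6: I2 read-ops
c7: I2 finished on SHIFT
c8: I2→R4
c9: issue I3 (LSU)
c10: I3 read-ops
c11: I3 finished on LSU
c12: I3→R4
c13: issue I4 (LSU)
c14: I4 read-ops
c15: I4 finished on LSU
c16: I4→R0
c17: issue I5 (ADD)
c18: I5 read-ops · issue I6 (MUL)
c19: I6 read-ops · issue I7 (LSU)
c20: I5 finished on ADD
c21: I5→R0
c25: I6 finished on MUL
c26: I6→R3
c27: I7 read-ops
c28: I7 finished on LSU
c29: I7→R1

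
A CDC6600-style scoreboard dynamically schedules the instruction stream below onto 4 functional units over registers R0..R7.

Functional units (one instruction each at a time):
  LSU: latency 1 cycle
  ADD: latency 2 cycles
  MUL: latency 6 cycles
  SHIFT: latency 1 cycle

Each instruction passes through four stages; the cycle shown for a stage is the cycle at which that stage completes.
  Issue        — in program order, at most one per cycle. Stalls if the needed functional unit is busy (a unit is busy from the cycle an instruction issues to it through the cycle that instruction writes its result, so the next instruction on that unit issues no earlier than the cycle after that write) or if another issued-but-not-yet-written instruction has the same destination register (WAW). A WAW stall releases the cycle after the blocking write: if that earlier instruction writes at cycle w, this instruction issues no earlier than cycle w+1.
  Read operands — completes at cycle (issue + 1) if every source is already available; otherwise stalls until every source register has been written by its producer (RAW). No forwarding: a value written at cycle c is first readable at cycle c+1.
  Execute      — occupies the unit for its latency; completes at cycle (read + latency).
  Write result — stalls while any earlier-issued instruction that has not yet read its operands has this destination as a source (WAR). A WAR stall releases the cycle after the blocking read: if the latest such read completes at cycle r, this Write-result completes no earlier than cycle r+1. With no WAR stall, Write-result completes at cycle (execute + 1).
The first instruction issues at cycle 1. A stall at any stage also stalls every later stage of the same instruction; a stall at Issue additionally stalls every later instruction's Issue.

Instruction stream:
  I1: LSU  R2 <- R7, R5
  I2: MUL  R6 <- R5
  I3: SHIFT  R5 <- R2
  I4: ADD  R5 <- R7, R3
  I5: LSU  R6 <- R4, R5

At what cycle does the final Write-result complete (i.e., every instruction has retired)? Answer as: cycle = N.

t=1  I1 issues→LSU
t=2  I1 reads, I2 issues→MUL
t=3  I1 exec-done, I2 reads, I3 issues→SHIFT
t=4  I1 writes R2
t=5  I3 reads
t=6  I3 exec-done
t=7  I3 writes R5
t=8  I4 issues→ADD
t=9  I2 exec-done, I4 reads
t=10  I2 writes R6
t=11  I4 exec-done, I5 issues→LSU
t=12  I4 writes R5
t=13  I5 reads
t=14  I5 exec-done
t=15  I5 writes R6

cycle = 15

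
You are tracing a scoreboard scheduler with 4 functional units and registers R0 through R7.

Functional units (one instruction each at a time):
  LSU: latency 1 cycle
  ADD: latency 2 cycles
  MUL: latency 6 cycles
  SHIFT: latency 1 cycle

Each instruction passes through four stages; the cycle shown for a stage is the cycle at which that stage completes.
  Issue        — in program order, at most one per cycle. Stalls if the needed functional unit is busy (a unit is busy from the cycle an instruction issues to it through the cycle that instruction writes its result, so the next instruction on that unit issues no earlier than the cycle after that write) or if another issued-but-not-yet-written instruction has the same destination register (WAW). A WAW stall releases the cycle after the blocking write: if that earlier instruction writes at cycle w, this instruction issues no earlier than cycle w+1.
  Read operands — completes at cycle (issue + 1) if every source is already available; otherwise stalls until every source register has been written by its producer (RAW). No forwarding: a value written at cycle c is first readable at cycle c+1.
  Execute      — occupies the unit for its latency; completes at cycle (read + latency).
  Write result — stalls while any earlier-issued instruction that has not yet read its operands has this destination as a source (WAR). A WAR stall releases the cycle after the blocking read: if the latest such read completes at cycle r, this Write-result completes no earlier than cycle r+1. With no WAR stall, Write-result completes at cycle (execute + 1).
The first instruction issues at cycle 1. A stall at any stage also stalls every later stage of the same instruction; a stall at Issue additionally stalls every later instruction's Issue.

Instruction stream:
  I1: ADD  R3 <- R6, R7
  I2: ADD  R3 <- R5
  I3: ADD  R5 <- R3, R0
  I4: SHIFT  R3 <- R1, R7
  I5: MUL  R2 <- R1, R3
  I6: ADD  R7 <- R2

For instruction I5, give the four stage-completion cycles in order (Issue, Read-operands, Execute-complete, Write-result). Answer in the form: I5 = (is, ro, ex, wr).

  I1 | 1 | 2 | 4 | 5
  I2 | 6 | 7 | 9 | 10   struct: ADD busy until I1 writes@5
  I3 | 11 | 12 | 14 | 15   struct: ADD busy until I2 writes@10
  I4 | 12 | 13 | 14 | 15
  I5 | 13 | 16 | 22 | 23   RAW R3: wait I4 write@15
  I6 | 16 | 24 | 26 | 27   struct: ADD busy until I3 writes@15 · RAW R2: wait I5 write@23

I5 = (13, 16, 22, 23)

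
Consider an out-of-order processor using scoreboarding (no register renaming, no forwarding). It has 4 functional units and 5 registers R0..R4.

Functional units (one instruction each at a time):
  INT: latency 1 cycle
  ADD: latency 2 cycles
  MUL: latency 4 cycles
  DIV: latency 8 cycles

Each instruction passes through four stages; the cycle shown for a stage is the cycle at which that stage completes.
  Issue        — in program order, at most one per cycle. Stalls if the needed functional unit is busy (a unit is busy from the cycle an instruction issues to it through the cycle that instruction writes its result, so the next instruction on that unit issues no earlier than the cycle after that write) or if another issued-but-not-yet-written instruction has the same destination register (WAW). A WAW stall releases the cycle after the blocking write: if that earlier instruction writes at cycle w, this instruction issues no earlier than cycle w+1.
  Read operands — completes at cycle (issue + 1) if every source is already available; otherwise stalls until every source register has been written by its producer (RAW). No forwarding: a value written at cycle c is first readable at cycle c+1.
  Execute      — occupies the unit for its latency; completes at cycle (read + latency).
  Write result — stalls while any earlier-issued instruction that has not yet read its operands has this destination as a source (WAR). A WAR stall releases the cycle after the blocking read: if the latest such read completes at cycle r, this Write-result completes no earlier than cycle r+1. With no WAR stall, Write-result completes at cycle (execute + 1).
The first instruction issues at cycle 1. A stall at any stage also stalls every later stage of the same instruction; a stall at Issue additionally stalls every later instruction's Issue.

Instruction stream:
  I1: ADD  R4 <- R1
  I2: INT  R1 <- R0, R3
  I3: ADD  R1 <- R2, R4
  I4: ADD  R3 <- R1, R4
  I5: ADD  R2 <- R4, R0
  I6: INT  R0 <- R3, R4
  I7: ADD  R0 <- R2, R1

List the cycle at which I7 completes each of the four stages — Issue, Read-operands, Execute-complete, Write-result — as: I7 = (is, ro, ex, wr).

I7 = (21, 22, 24, 25)

I1  is:1  ro:2  ex:4  wr:5
I2  is:2  ro:3  ex:4  wr:5
I3  is:6  ro:7  ex:9  wr:10  — WAW R1: wait I2 write@5
I4  is:11  ro:12  ex:14  wr:15  — struct: ADD busy until I3 writes@10
I5  is:16  ro:17  ex:19  wr:20  — struct: ADD busy until I4 writes@15
I6  is:17  ro:18  ex:19  wr:20
I7  is:21  ro:22  ex:24  wr:25  — WAW R0: wait I6 write@20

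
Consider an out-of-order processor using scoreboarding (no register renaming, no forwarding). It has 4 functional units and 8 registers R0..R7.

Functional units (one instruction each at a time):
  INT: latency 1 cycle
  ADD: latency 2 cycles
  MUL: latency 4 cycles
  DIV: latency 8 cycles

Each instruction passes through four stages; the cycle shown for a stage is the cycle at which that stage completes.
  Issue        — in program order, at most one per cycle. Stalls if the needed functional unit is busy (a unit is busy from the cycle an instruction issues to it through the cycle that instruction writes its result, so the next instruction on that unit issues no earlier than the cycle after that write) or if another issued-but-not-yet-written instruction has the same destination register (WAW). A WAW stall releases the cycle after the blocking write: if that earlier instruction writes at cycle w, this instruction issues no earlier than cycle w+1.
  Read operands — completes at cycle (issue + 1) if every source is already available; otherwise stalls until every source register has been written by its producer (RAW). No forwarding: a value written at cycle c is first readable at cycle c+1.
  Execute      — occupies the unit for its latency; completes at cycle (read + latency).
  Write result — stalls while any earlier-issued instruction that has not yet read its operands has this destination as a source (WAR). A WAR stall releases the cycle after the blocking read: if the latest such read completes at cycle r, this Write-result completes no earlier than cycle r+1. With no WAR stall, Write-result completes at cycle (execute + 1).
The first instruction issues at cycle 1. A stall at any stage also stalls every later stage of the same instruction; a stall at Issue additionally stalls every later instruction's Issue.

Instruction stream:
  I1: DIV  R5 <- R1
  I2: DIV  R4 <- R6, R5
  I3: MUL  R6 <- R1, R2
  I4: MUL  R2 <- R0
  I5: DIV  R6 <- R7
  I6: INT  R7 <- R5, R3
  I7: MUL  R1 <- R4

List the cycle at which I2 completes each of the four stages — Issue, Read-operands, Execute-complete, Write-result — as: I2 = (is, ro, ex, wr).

I2 = (12, 13, 21, 22)

I1: IS=1 RO=2 EX=10 WR=11
I2: IS=12 RO=13 EX=21 WR=22  [struct: DIV busy until I1 writes@11]
I3: IS=13 RO=14 EX=18 WR=19
I4: IS=20 RO=21 EX=25 WR=26  [struct: MUL busy until I3 writes@19]
I5: IS=23 RO=24 EX=32 WR=33  [struct: DIV busy until I2 writes@22]
I6: IS=24 RO=25 EX=26 WR=27
I7: IS=27 RO=28 EX=32 WR=33  [struct: MUL busy until I4 writes@26]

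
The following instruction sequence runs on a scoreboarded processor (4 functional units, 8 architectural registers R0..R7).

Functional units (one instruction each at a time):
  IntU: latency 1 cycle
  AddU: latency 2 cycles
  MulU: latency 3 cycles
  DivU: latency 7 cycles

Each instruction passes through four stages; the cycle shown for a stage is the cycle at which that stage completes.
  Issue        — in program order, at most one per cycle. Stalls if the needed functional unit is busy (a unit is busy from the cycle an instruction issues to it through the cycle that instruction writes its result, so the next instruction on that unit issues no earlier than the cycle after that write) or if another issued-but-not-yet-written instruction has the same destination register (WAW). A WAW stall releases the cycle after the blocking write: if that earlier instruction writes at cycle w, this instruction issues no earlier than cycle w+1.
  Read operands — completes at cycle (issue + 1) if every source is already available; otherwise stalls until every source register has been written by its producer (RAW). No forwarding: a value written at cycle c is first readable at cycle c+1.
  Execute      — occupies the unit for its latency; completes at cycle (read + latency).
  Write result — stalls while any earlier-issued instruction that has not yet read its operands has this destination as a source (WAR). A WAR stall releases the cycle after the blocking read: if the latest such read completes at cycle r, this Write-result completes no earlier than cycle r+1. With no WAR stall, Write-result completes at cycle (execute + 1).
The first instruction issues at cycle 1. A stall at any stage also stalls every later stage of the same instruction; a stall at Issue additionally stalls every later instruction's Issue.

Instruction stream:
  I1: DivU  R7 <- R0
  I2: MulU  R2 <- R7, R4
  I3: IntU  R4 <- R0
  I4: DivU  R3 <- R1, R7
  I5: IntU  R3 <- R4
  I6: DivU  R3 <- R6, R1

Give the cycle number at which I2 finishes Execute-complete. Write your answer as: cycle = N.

c1: I1→DivU
c2: I1 RO, I2→MulU
c3: I3→IntU
c4: I3 RO
c5: I3 EX
c9: I1 EX
c10: I1 WR R7
c11: I2 RO, I4→DivU
c12: I3 WR R4, I4 RO
c14: I2 EX
c15: I2 WR R2
c19: I4 EX
c20: I4 WR R3
c21: I5→IntU
c22: I5 RO
c23: I5 EX
c24: I5 WR R3
c25: I6→DivU
c26: I6 RO
c33: I6 EX
c34: I6 WR R3

cycle = 14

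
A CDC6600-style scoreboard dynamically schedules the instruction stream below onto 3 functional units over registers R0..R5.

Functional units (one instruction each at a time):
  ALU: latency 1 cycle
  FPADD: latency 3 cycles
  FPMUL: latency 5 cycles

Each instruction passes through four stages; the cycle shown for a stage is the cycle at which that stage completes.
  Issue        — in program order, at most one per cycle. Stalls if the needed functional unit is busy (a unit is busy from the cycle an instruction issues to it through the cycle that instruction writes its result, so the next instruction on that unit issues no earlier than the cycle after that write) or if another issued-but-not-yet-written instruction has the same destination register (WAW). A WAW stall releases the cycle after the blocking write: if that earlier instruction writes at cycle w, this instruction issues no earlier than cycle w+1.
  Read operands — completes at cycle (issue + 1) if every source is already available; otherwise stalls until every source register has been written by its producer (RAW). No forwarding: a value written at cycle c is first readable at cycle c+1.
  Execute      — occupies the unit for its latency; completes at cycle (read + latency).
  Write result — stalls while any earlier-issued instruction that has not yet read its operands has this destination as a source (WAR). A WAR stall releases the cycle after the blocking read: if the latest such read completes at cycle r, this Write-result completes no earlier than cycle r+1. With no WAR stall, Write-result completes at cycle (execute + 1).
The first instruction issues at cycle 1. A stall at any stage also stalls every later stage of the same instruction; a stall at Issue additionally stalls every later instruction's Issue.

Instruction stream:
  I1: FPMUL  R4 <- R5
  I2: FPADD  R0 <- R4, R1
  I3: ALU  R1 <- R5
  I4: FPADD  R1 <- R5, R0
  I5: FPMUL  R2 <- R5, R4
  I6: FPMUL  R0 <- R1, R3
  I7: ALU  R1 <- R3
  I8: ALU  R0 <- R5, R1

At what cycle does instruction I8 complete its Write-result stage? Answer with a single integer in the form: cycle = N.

1) issue 1, read 2, done 7, write 8
2) issue 2, read 9, done 12, write 13  <RAW R4: wait I1 write@8>
3) issue 3, read 4, done 5, write 10  <WAR R1: wait I2 read@9>
4) issue 14, read 15, done 18, write 19  <struct: FPADD busy until I2 writes@13>
5) issue 15, read 16, done 21, write 22
6) issue 23, read 24, done 29, write 30  <struct: FPMUL busy until I5 writes@22>
7) issue 24, read 25, done 26, write 27
8) issue 31, read 32, done 33, write 34  <WAW R0: wait I6 write@30>

cycle = 34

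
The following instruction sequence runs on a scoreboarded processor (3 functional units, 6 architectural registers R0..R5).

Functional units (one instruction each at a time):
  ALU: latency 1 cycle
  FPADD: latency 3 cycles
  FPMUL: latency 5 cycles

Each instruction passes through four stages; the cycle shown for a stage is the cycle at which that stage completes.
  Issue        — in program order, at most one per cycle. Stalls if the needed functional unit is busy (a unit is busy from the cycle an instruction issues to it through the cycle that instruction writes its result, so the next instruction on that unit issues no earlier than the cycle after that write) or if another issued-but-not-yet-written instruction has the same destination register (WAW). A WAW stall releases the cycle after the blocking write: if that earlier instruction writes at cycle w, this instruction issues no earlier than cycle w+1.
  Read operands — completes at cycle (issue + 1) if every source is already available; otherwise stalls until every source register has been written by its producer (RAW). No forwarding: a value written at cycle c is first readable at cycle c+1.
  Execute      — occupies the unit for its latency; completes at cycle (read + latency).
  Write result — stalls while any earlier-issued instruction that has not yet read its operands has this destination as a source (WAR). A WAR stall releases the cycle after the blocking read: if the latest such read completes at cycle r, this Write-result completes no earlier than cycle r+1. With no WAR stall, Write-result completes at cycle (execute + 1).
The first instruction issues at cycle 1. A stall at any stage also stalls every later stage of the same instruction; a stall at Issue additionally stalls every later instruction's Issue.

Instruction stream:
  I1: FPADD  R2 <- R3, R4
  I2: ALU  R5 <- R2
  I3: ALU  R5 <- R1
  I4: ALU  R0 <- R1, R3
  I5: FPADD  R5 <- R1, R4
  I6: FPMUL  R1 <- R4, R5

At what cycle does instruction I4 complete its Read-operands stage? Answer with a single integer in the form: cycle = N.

cycle = 15

I1: IS=1 RO=2 EX=5 WR=6
I2: IS=2 RO=7 EX=8 WR=9  [RAW R2: wait I1 write@6]
I3: IS=10 RO=11 EX=12 WR=13  [struct: ALU busy until I2 writes@9]
I4: IS=14 RO=15 EX=16 WR=17  [struct: ALU busy until I3 writes@13]
I5: IS=15 RO=16 EX=19 WR=20
I6: IS=16 RO=21 EX=26 WR=27  [RAW R5: wait I5 write@20]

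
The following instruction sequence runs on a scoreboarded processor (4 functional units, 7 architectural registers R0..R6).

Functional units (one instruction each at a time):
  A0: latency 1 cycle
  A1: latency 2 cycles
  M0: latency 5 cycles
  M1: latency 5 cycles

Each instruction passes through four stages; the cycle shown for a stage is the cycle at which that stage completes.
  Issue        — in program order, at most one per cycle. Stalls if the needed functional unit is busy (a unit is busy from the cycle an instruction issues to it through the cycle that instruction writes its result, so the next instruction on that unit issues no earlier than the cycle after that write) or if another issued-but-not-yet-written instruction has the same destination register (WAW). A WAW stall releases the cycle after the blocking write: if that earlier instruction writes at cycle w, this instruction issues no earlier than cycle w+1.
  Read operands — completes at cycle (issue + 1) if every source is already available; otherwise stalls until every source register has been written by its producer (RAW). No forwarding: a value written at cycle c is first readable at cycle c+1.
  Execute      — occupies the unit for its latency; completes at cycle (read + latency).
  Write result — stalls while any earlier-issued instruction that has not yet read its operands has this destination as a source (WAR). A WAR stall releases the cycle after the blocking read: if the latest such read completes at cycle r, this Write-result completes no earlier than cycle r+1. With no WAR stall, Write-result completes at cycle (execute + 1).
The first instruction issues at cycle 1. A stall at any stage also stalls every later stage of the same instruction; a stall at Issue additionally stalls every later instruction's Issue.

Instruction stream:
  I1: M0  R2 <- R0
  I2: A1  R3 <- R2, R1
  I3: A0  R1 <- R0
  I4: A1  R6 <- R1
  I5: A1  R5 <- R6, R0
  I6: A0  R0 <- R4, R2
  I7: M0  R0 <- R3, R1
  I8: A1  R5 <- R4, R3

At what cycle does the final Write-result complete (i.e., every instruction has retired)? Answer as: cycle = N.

t=1  I1 issues→M0
t=2  I1 reads; I2 issues→A1
t=3  I3 issues→A0
t=4  I3 reads
t=5  I3 exec-done
t=7  I1 exec-done
t=8  I1 writes R2
t=9  I2 reads
t=10  I3 writes R1
t=11  I2 exec-done
t=12  I2 writes R3
t=13  I4 issues→A1
t=14  I4 reads
t=16  I4 exec-done
t=17  I4 writes R6
t=18  I5 issues→A1
t=19  I5 reads; I6 issues→A0
t=20  I6 reads
t=21  I5 exec-done; I6 exec-done
t=22  I5 writes R5; I6 writes R0
t=23  I7 issues→M0
t=24  I7 reads; I8 issues→A1
t=25  I8 reads
t=27  I8 exec-done
t=28  I8 writes R5
t=29  I7 exec-done
t=30  I7 writes R0

cycle = 30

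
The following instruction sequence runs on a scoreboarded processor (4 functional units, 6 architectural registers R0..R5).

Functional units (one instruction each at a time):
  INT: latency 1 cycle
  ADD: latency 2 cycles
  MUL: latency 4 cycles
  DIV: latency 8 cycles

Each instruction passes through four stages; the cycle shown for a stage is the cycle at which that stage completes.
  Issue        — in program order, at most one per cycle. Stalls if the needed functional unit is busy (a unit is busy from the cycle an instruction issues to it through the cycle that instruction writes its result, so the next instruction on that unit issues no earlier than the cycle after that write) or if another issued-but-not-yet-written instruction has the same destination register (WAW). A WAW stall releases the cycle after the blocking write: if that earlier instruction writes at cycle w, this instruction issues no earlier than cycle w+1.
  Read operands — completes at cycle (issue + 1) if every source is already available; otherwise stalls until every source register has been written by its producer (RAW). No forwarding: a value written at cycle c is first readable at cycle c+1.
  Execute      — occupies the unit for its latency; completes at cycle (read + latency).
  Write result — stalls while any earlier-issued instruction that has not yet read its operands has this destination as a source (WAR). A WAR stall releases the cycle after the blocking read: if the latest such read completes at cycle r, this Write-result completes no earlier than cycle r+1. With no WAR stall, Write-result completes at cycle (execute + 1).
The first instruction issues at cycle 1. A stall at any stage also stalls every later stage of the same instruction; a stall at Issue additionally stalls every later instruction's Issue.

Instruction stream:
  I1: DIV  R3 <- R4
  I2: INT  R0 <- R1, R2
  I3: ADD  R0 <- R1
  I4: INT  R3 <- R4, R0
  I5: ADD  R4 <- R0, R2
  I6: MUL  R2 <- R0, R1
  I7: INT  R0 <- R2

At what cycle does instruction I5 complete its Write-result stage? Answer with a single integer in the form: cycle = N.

c1: I1→DIV
c2: I1 RO, I2→INT
c3: I2 RO
c4: I2 EX
c5: I2 WR R0
c6: I3→ADD
c7: I3 RO
c9: I3 EX
c10: I1 EX, I3 WR R0
c11: I1 WR R3
c12: I4→INT
c13: I4 RO, I5→ADD
c14: I4 EX, I5 RO, I6→MUL
c15: I4 WR R3, I6 RO
c16: I5 EX, I7→INT
c17: I5 WR R4
c19: I6 EX
c20: I6 WR R2
c21: I7 RO
c22: I7 EX
c23: I7 WR R0

cycle = 17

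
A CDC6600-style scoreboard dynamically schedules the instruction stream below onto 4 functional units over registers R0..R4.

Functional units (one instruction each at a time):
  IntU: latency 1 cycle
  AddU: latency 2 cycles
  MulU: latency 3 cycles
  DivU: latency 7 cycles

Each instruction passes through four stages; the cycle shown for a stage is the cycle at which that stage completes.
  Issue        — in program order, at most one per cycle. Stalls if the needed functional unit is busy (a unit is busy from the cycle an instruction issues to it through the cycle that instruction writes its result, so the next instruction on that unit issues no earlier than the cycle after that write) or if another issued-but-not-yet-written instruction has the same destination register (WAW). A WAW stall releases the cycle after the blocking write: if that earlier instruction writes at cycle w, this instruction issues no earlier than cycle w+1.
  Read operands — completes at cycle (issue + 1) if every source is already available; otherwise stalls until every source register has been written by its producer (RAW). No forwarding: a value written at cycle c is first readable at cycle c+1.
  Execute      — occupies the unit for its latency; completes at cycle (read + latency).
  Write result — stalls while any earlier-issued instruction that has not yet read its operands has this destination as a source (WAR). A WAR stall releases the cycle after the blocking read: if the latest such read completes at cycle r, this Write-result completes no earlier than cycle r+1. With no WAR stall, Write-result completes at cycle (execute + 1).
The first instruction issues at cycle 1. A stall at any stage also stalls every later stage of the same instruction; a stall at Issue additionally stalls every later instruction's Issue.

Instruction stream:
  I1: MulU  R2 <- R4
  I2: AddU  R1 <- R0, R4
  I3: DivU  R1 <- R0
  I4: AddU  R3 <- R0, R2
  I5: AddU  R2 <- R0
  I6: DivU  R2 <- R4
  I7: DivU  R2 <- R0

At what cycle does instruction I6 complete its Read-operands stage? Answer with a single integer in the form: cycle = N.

I1 -> (1, 2, 5, 6)
I2 -> (2, 3, 5, 6)
I3 -> (7, 8, 15, 16)  // WAW R1: wait I2 write@6
I4 -> (8, 9, 11, 12)
I5 -> (13, 14, 16, 17)  // struct: AddU busy until I4 writes@12
I6 -> (18, 19, 26, 27)  // WAW R2: wait I5 write@17
I7 -> (28, 29, 36, 37)  // struct: DivU busy until I6 writes@27

cycle = 19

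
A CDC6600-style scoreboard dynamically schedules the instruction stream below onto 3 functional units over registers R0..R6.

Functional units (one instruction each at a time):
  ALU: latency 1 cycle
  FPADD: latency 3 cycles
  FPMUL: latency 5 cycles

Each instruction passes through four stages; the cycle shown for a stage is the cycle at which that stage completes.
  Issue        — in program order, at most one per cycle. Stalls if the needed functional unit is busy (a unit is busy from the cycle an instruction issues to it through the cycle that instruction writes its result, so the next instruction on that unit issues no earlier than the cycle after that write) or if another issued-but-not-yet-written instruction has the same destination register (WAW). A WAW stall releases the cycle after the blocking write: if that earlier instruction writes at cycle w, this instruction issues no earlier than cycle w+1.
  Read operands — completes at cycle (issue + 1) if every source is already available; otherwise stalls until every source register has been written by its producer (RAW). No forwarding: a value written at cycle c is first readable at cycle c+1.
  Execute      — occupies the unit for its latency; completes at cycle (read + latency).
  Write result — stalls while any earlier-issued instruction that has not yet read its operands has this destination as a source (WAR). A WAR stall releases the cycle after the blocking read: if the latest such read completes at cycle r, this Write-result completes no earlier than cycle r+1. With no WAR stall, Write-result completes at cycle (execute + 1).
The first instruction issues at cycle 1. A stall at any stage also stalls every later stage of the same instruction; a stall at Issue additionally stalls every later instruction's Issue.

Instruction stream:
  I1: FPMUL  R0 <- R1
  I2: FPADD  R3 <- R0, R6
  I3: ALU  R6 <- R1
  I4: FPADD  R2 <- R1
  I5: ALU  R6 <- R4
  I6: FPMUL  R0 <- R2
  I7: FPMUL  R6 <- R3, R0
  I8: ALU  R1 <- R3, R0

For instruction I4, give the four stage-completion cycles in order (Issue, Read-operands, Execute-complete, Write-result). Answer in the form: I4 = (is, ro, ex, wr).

c1: I1→FPMUL
c2: I1 RO, I2→FPADD
c3: I3→ALU
c4: I3 RO
c5: I3 EX
c7: I1 EX
c8: I1 WR R0
c9: I2 RO
c10: I3 WR R6
c12: I2 EX
c13: I2 WR R3
c14: I4→FPADD
c15: I4 RO, I5→ALU
c16: I5 RO, I6→FPMUL
c17: I5 EX
c18: I4 EX, I5 WR R6
c19: I4 WR R2
c20: I6 RO
c25: I6 EX
c26: I6 WR R0
c27: I7→FPMUL
c28: I7 RO, I8→ALU
c29: I8 RO
c30: I8 EX
c31: I8 WR R1
c33: I7 EX
c34: I7 WR R6

I4 = (14, 15, 18, 19)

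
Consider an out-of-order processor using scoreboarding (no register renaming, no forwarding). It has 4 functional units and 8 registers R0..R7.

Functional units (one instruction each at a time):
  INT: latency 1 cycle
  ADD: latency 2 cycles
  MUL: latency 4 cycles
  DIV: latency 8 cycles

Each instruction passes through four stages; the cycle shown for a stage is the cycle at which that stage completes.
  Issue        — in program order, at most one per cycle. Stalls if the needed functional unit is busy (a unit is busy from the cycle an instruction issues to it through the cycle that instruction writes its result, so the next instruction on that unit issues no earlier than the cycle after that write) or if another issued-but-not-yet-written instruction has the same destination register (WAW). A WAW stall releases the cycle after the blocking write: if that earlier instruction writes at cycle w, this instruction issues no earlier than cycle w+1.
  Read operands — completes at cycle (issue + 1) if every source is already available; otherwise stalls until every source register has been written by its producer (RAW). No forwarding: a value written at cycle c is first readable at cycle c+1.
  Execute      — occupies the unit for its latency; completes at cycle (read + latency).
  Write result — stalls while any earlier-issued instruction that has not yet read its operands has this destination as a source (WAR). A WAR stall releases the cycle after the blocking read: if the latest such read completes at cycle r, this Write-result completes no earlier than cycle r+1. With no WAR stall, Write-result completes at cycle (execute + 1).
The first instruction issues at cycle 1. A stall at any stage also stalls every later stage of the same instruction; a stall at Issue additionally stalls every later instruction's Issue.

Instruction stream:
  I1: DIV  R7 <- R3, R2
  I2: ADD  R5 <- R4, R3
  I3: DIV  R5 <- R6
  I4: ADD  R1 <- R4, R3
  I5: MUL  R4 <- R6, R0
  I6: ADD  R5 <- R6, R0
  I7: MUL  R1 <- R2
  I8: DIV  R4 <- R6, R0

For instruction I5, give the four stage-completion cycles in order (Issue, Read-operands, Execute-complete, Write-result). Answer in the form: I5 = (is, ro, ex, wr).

  I1 | 1 | 2 | 10 | 11
  I2 | 2 | 3 | 5 | 6
  I3 | 12 | 13 | 21 | 22   struct: DIV busy until I1 writes@11
  I4 | 13 | 14 | 16 | 17
  I5 | 14 | 15 | 19 | 20
  I6 | 23 | 24 | 26 | 27   WAW R5: wait I3 write@22
  I7 | 24 | 25 | 29 | 30
  I8 | 25 | 26 | 34 | 35

I5 = (14, 15, 19, 20)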